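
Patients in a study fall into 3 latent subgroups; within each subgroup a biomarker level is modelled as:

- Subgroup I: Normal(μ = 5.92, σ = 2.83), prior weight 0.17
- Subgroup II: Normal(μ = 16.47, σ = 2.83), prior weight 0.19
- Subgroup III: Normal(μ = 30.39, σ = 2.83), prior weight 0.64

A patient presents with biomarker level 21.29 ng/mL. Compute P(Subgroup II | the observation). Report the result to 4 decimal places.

The responsibility of component k is π_k f_k(x) divided by Σ_j π_j f_j(x).
Normal densities:
  p_I = 5.54594e-08
  p_II = 0.0330535
  p_III = 0.000801449
Prior × likelihood for each component:
  π_I·p_I = 0.17 × 5.54594e-08 = 9.4281e-09
  π_II·p_II = 0.19 × 0.0330535 = 0.00628017
  π_III·p_III = 0.64 × 0.000801449 = 0.000512928
Denominator: 9.4281e-09 + 0.00628017 + 0.000512928 = 0.00679311
Responsibility of Subgroup II: 0.00628017 / 0.00679311 ≈ 0.9245

0.9245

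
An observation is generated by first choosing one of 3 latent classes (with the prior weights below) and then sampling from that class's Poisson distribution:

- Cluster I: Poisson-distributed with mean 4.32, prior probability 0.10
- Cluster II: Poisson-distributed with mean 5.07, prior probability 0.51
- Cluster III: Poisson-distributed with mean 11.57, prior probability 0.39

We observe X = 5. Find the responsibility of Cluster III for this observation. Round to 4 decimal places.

Apply Bayes' rule: the posterior for each component is proportional to its prior times its likelihood at x.
Evaluate each component's likelihood at the observed value:
  p_I = e^(−4.32)·4.32^5/5! = 0.166757
  p_II = e^(−5.07)·5.07^5/5! = 0.175382
  p_III = e^(−11.57)·11.57^5/5! = 0.0163192
Prior × likelihood for each component:
  π_I·p_I = 0.10 × 0.166757 = 0.0166757
  π_II·p_II = 0.51 × 0.175382 = 0.0894449
  π_III·p_III = 0.39 × 0.0163192 = 0.00636448
Marginal: 0.0166757 + 0.0894449 + 0.00636448 = 0.112485
So the posterior for Cluster III is 0.00636448 / 0.112485 ≈ 0.0566.

0.0566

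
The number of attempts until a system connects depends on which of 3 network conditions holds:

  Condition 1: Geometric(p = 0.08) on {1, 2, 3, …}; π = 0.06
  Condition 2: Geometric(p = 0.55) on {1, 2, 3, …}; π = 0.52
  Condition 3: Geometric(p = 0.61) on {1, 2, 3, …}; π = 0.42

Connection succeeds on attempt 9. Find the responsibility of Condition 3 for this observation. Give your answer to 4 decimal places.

Posterior ∝ prior × likelihood, so P(k | x) ∝ π_k f_k(x); normalise over all components.
Geometric probabilities:
  p_1 = 0.08·(1−0.08)^8 = 0.08·0.513219 = 0.0410575
  p_2 = 0.55·(1−0.55)^8 = 0.55·0.00168151 = 0.000924832
  p_3 = 0.61·(1−0.61)^8 = 0.61·0.000535201 = 0.000326473
Prior × likelihood for each component:
  π_1·p_1 = 0.06 × 0.0410575 = 0.00246345
  π_2·p_2 = 0.52 × 0.000924832 = 0.000480913
  π_3·p_3 = 0.42 × 0.000326473 = 0.000137118
Sum: 0.00246345 + 0.000480913 + 0.000137118 = 0.00308148
Responsibility of Condition 3: 0.000137118 / 0.00308148 ≈ 0.0445

0.0445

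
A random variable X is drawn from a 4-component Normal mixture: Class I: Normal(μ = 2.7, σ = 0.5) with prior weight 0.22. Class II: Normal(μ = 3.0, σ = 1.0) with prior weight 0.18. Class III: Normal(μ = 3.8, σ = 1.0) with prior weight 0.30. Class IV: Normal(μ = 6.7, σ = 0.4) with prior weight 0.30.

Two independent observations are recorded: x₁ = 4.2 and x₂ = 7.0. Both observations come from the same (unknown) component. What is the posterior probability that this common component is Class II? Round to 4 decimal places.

0.0174

P(component k | x) = π_k·f_k(x) / marginal(x), where marginal(x) = Σ_j π_j·f_j(x).
Since both observations come from the same component, the likelihood for component k is f_k(x₁)·f_k(x₂).
  L_I = [(1/(0.5·√(2π)))·exp(−(4.2−2.7)²/(2·0.5²)) = 0.797885·exp(-4.50000) = 0.0088637] × [6.94593e-17] = 6.15666e-19
  L_II = [(1/(1.0·√(2π)))·exp(−(4.2−3.0)²/(2·1.0²)) = 0.398942·exp(-0.72000) = 0.194186] × [0.00013383] = 2.5988e-05
  L_III = [(1/(1.0·√(2π)))·exp(−(4.2−3.8)²/(2·1.0²)) = 0.398942·exp(-0.08000) = 0.36827] × [0.00238409] = 0.000877988
  L_IV = [(1/(0.4·√(2π)))·exp(−(4.2−6.7)²/(2·0.4²)) = 0.997356·exp(-19.53125) = 3.285e-09] × [0.752844] = 2.47309e-09
Unnormalised posteriors:
  π_I·L_I = 0.22 × 6.15666e-19 = 1.35446e-19
  π_II·L_II = 0.18 × 2.5988e-05 = 4.67783e-06
  π_III·L_III = 0.30 × 0.000877988 = 0.000263397
  π_IV·L_IV = 0.30 × 2.47309e-09 = 7.41928e-10
Normaliser: 1.35446e-19 + 4.67783e-06 + 0.000263397 + 7.41928e-10 = 0.000268075
P(Class II | x) ≈ 0.0174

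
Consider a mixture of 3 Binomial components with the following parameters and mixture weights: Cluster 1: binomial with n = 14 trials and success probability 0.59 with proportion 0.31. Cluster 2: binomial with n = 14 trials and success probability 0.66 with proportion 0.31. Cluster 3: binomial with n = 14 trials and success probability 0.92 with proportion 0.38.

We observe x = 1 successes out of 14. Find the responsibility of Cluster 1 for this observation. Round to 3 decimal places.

0.911

Apply Bayes' rule: the posterior for each component is proportional to its prior times its likelihood at x.
Binomial probabilities:
  p_1 = C(14,1)·0.59^1·0.41^13 = 14·0.59·9.25103e-06 = 7.64135e-05
  p_2 = C(14,1)·0.66^1·0.34^13 = 14·0.66·8.11383e-07 = 7.49718e-06
  p_3 = C(14,1)·0.92^1·0.08^13 = 14·0.92·5.49756e-15 = 7.08085e-14
Unnormalised posteriors:
  w_1·p_1 = 0.31 × 7.64135e-05 = 2.36882e-05
  w_2·p_2 = 0.31 × 7.49718e-06 = 2.32413e-06
  w_3·p_3 = 0.38 × 7.08085e-14 = 2.69072e-14
Marginal: 2.36882e-05 + 2.32413e-06 + 2.69072e-14 = 2.60123e-05
P(Cluster 1 | the observation) ≈ 0.911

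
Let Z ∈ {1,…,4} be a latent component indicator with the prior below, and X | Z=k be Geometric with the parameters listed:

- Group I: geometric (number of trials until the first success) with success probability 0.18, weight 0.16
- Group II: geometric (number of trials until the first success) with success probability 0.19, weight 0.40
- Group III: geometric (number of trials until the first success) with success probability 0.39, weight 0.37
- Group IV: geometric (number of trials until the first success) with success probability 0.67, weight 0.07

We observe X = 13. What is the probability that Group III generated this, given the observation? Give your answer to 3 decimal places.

The responsibility of component k is π_k f_k(x) divided by Σ_j π_j f_j(x).
Component likelihoods at x = 13:
  p_I = 0.0166356
  p_II = 0.0151556
  p_III = 0.0010352
  p_IV = 1.11749e-06
Prior × likelihood for each component:
  π_I·p_I = 0.16 × 0.0166356 = 0.0026617
  π_II·p_II = 0.40 × 0.0151556 = 0.00606225
  π_III·p_III = 0.37 × 0.0010352 = 0.000383023
  π_IV·p_IV = 0.07 × 1.11749e-06 = 7.8224e-08
Evidence: 0.0026617 + 0.00606225 + 0.000383023 + 7.8224e-08 = 0.00910705
P(Group III | data) = 0.000383023 / 0.00910705 ≈ 0.042

0.042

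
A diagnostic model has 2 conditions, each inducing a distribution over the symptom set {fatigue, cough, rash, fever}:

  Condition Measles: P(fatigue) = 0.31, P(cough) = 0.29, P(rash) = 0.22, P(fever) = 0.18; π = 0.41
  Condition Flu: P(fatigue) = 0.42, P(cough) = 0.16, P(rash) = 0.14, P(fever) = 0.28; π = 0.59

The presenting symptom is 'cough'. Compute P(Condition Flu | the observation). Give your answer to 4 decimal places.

0.4426

Apply Bayes' rule: the posterior for each component is proportional to its prior times its likelihood at x.
Evaluate each component's likelihood at the observed value:
  p_Measles = 0.29
  p_Flu = 0.16
Unnormalised posteriors:
  π_Measles·p_Measles = 0.41 × 0.29 = 0.1189
  π_Flu·p_Flu = 0.59 × 0.16 = 0.0944
Evidence: 0.1189 + 0.0944 = 0.2133
P(Condition Flu | the observation) = 0.0944 / 0.2133 ≈ 0.4426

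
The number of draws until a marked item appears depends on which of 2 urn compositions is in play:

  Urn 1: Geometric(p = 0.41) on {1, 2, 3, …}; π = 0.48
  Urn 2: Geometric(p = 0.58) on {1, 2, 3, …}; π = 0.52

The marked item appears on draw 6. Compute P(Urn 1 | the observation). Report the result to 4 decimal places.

The responsibility of component k is π_k f_k(x) divided by Σ_j π_j f_j(x).
Component likelihoods at x = 6:
  L_1 = 0.41·(1−0.41)^5 = 0.41·0.0714924 = 0.0293119
  L_2 = 0.58·(1−0.58)^5 = 0.58·0.0130691 = 0.00758009
Prior × likelihood for each component:
  π_1·L_1 = 0.48 × 0.0293119 = 0.0140697
  π_2·L_2 = 0.52 × 0.00758009 = 0.00394165
Evidence: 0.0140697 + 0.00394165 = 0.0180114
So the posterior for Urn 1 is 0.0140697 / 0.0180114 ≈ 0.7812.

0.7812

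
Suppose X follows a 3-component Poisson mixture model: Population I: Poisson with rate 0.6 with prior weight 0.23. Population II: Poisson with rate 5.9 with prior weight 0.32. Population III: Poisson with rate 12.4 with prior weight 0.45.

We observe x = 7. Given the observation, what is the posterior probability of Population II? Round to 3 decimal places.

0.723

P(component k | x) = π_k·f_k(x) / marginal(x), where marginal(x) = Σ_j π_j·f_j(x).
Evaluate each component's likelihood at the observed value:
  p_I = e^(−0.6)·0.6^7/7! = 3.04826e-06
  p_II = e^(−5.9)·5.9^7/7! = 0.135268
  p_III = e^(−12.4)·12.4^7/7! = 0.0368358
Unnormalised posteriors:
  π_I·p_I = 0.23 × 3.04826e-06 = 7.01099e-07
  π_II·p_II = 0.32 × 0.135268 = 0.0432859
  π_III·p_III = 0.45 × 0.0368358 = 0.0165761
Evidence: 7.01099e-07 + 0.0432859 + 0.0165761 = 0.0598627
P(Population II | the observation) = 0.0432859 / 0.0598627 ≈ 0.723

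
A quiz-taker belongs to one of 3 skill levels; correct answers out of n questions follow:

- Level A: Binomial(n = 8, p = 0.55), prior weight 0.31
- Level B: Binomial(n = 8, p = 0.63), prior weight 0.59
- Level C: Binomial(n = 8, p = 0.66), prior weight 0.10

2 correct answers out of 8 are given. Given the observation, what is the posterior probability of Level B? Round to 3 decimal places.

0.415

Posterior ∝ prior × likelihood, so P(k | x) ∝ P(Z=k) f_k(x); normalise over all components.
Binomial probabilities:
  f_A = 0.0703329
  f_B = 0.0285134
  f_C = 0.0188417
Multiply by the mixture weights:
  P(Z=A)·f_A = 0.31 × 0.0703329 = 0.0218032
  P(Z=B)·f_B = 0.59 × 0.0285134 = 0.0168229
  P(Z=C)·f_C = 0.10 × 0.0188417 = 0.00188417
Sum: 0.0218032 + 0.0168229 + 0.00188417 = 0.0405103
So the posterior for Level B is 0.0168229 / 0.0405103 ≈ 0.415.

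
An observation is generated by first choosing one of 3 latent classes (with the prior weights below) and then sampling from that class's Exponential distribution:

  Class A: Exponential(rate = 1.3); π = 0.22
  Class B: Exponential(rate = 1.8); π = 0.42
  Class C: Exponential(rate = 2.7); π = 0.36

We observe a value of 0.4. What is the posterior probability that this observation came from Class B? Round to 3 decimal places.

0.424

Posterior ∝ prior × likelihood, so P(k | x) ∝ π_k f_k(x); normalise over all components.
Component likelihoods at x = 0.4:
  p_A = 1.3·e^(−1.3·0.4) = 1.3·e^(−0.5200) = 0.772877
  p_B = 1.8·e^(−1.8·0.4) = 1.8·e^(−0.7200) = 0.876154
  p_C = 2.7·e^(−2.7·0.4) = 2.7·e^(−1.0800) = 0.916908
Unnormalised posteriors:
  π_A·p_A = 0.22 × 0.772877 = 0.170033
  π_B·p_B = 0.42 × 0.876154 = 0.367985
  π_C·p_C = 0.36 × 0.916908 = 0.330087
Evidence: 0.170033 + 0.367985 + 0.330087 = 0.868104
P(Class B | the observation) = 0.367985 / 0.868104 ≈ 0.424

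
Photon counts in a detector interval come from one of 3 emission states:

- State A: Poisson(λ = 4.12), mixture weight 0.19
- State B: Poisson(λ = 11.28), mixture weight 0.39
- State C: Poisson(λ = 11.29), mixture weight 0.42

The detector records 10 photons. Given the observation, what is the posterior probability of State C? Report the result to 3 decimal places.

0.512

Apply Bayes' rule: the posterior for each component is proportional to its prior times its likelihood at x.
Component likelihoods at x = 10 photons:
  L_A = 0.00630835
  L_B = 0.116008
  L_C = 0.115876
Unnormalised posteriors:
  w_A·L_A = 0.19 × 0.00630835 = 0.00119859
  w_B·L_B = 0.39 × 0.116008 = 0.0452429
  w_C·L_C = 0.42 × 0.115876 = 0.0486677
Denominator: 0.00119859 + 0.0452429 + 0.0486677 = 0.0951092
P(State C | data) ≈ 0.512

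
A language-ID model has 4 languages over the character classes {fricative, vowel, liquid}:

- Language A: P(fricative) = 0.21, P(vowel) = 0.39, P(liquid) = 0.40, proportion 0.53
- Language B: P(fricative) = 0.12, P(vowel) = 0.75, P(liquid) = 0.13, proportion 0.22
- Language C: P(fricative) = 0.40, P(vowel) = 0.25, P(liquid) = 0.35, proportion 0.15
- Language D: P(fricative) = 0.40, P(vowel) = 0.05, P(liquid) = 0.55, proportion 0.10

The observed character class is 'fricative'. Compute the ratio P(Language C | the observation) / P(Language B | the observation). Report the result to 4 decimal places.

Only the two components matter; the odds are (π_i f_i(x)) / (π_j f_j(x)).
Categorical probabilities:
  f_A = 0.21
  f_B = 0.12
  f_C = 0.4
  f_D = 0.4
Posterior odds = (π_C·f_C) / (π_B·f_B) = (0.15·0.4) / (0.22·0.12) = 0.06 / 0.0264 ≈ 2.2727

2.2727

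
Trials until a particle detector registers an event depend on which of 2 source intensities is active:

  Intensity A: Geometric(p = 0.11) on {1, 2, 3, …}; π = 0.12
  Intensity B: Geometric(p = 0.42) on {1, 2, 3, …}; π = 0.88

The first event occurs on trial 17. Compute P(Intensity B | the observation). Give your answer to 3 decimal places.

The responsibility of component k is π_k f_k(x) divided by Σ_j π_j f_j(x).
Component likelihoods at x = 17:
  f_A = 0.11·(1−0.11)^16 = 0.11·0.154967 = 0.0170464
  f_B = 0.42·(1−0.42)^16 = 0.42·0.000164002 = 6.88806e-05
Prior × likelihood for each component:
  π_A·f_A = 0.12 × 0.0170464 = 0.00204557
  π_B·f_B = 0.88 × 6.88806e-05 = 6.0615e-05
Evidence: 0.00204557 + 6.0615e-05 = 0.00210618
P(Intensity B | data) = 6.0615e-05 / 0.00210618 ≈ 0.029

0.029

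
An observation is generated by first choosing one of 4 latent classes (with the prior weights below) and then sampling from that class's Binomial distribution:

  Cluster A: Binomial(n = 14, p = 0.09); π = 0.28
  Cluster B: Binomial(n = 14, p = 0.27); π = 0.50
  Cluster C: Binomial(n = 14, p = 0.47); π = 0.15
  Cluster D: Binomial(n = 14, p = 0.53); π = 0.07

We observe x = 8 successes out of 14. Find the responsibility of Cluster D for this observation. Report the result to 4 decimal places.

0.3185

P(component k | x) = π_k·f_k(x) / marginal(x), where marginal(x) = Σ_j π_j·f_j(x).
Component likelihoods at x = 8 successes out of 14:
  L_A = 7.34081e-06
  L_B = 0.0128352
  L_C = 0.158487
  L_D = 0.201535
Prior × likelihood for each component:
  π_A·L_A = 0.28 × 7.34081e-06 = 2.05543e-06
  π_B·L_B = 0.50 × 0.0128352 = 0.0064176
  π_C·L_C = 0.15 × 0.158487 = 0.023773
  π_D·L_D = 0.07 × 0.201535 = 0.0141074
Normaliser: 2.05543e-06 + 0.0064176 + 0.023773 + 0.0141074 = 0.0443001
P(Cluster D | x) = 0.0141074 / 0.0443001 ≈ 0.3185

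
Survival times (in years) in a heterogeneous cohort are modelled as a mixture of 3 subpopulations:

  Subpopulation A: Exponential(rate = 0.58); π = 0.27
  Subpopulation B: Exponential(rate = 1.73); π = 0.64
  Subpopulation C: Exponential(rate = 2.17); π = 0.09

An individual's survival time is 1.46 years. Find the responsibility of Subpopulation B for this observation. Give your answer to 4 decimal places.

0.5403

Apply Bayes' rule: the posterior for each component is proportional to its prior times its likelihood at x.
Evaluate each component's likelihood at the observed value:
  L_A = 0.58·e^(−0.58·1.46) = 0.58·e^(−0.8468) = 0.248695
  L_B = 1.73·e^(−1.73·1.46) = 1.73·e^(−2.5258) = 0.13839
  L_C = 2.17·e^(−2.17·1.46) = 2.17·e^(−3.1682) = 0.091312
Unnormalised posteriors:
  w_A·L_A = 0.27 × 0.248695 = 0.0671477
  w_B·L_B = 0.64 × 0.13839 = 0.0885697
  w_C·L_C = 0.09 × 0.091312 = 0.00821808
Evidence: 0.0671477 + 0.0885697 + 0.00821808 = 0.163935
So the posterior for Subpopulation B is 0.0885697 / 0.163935 ≈ 0.5403.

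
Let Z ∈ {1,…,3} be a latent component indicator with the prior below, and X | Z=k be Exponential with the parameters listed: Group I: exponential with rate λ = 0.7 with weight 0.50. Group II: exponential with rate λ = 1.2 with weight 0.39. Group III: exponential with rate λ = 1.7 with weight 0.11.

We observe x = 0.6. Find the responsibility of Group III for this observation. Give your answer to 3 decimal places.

The responsibility of component k is π_k f_k(x) divided by Σ_j π_j f_j(x).
Evaluate each component's likelihood at the observed value:
  L_I = 0.459933
  L_II = 0.584103
  L_III = 0.613011
Prior × likelihood for each component:
  π_I·L_I = 0.50 × 0.459933 = 0.229966
  π_II·L_II = 0.39 × 0.584103 = 0.2278
  π_III·L_III = 0.11 × 0.613011 = 0.0674313
Marginal: 0.229966 + 0.2278 + 0.0674313 = 0.525198
P(Group III | 0.6) ≈ 0.128

0.128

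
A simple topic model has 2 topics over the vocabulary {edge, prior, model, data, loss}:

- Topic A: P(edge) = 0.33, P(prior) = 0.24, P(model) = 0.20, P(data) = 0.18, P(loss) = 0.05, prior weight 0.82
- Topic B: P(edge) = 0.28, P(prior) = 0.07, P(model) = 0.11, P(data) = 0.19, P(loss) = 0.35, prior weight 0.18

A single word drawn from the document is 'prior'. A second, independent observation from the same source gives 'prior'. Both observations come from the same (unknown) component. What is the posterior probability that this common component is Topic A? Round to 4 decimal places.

The responsibility of component k is P(Z=k) f_k(x) divided by Σ_j P(Z=j) f_j(x).
Since both observations come from the same component, the likelihood for component k is f_k(x₁)·f_k(x₂).
  f_A = [P(prior | comp) = 0.24] × [0.24] = 0.0576
  f_B = [P(prior | comp) = 0.07] × [0.07] = 0.0049
Weight by the priors:
  P(Z=A)·f_A = 0.82 × 0.0576 = 0.047232
  P(Z=B)·f_B = 0.18 × 0.0049 = 0.000882
Denominator: 0.047232 + 0.000882 = 0.048114
P(Topic A | data) ≈ 0.9817

0.9817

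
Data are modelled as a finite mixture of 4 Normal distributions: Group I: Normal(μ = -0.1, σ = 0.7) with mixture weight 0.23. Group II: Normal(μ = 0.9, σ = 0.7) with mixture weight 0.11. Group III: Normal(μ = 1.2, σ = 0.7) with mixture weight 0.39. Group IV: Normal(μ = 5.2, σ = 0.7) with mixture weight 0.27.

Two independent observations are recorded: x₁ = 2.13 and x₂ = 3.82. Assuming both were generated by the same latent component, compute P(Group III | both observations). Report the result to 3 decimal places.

P(component k | x) = P(Z=k)·f_k(x) / marginal(x), where marginal(x) = Σ_j P(Z=j)·f_j(x).
Since both observations come from the same component, the likelihood for component k is f_k(x₁)·f_k(x₂).
  p_I = [0.00356479] × [8.83232e-08] = 3.14853e-10
  p_II = [0.121719] × [9.49014e-05] = 1.15513e-05
  p_III = [0.23579] × [0.000517369] = 0.00012199
  p_IV = [3.79399e-05] × [0.0816324] = 3.09712e-06
Unnormalised posteriors:
  P(Z=I)·p_I = 0.23 × 3.14853e-10 = 7.24162e-11
  P(Z=II)·p_II = 0.11 × 1.15513e-05 = 1.27065e-06
  P(Z=III)·p_III = 0.39 × 0.00012199 = 4.75763e-05
  P(Z=IV)·p_IV = 0.27 × 3.09712e-06 = 8.36223e-07
Marginal: 7.24162e-11 + 1.27065e-06 + 4.75763e-05 + 8.36223e-07 = 4.96832e-05
P(Group III | x₁,x₂) = 4.75763e-05 / 4.96832e-05 ≈ 0.958

0.958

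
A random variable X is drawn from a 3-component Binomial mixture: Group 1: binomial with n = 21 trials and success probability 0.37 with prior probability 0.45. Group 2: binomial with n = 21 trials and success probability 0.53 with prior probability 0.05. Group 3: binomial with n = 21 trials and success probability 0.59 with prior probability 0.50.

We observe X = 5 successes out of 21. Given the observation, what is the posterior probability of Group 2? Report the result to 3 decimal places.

The responsibility of component k is π_k f_k(x) divided by Σ_j π_j f_j(x).
Binomial probabilities:
  p_1 = C(21,5)·0.37^5·0.63^16 = 20349·0.0069344·0.000615813 = 0.0868961
  p_2 = C(21,5)·0.53^5·0.47^16 = 20349·0.0418195·5.66977e-06 = 0.0048249
  p_3 = C(21,5)·0.59^5·0.41^16 = 20349·0.0714924·6.3759e-07 = 0.000927566
Weight by the priors:
  π_1·p_1 = 0.45 × 0.0868961 = 0.0391033
  π_2·p_2 = 0.05 × 0.0048249 = 0.000241245
  π_3·p_3 = 0.50 × 0.000927566 = 0.000463783
Marginal: 0.0391033 + 0.000241245 + 0.000463783 = 0.0398083
P(Group 2 | x) = 0.000241245 / 0.0398083 ≈ 0.006

0.006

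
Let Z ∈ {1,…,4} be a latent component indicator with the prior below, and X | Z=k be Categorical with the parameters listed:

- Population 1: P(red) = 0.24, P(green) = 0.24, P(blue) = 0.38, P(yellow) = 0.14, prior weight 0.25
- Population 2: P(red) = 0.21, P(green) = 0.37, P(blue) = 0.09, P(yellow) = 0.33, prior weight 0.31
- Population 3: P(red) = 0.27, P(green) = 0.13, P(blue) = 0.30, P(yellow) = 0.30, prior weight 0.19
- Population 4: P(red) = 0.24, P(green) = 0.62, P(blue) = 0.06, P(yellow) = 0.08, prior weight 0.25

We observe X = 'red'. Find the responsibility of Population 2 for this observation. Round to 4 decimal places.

Posterior ∝ prior × likelihood, so P(k | x) ∝ P(Z=k) f_k(x); normalise over all components.
Categorical probabilities:
  f_1 = P(red | comp) = 0.24
  f_2 = P(red | comp) = 0.21
  f_3 = P(red | comp) = 0.27
  f_4 = P(red | comp) = 0.24
Multiply by the mixture weights:
  P(Z=1)·f_1 = 0.25 × 0.24 = 0.06
  P(Z=2)·f_2 = 0.31 × 0.21 = 0.0651
  P(Z=3)·f_3 = 0.19 × 0.27 = 0.0513
  P(Z=4)·f_4 = 0.25 × 0.24 = 0.06
Denominator: 0.06 + 0.0651 + 0.0513 + 0.06 = 0.2364
P(Population 2 | data) ≈ 0.2754

0.2754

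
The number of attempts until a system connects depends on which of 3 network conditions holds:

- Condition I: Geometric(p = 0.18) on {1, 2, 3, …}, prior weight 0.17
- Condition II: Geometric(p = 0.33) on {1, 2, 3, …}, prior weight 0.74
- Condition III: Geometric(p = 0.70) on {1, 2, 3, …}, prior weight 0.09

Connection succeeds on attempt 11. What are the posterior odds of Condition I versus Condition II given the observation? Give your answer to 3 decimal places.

The posterior odds equal the prior odds times the likelihood ratio: (π_i/π_j)·(f_i(x)/f_j(x)).
Evaluate each component's likelihood at the observed value:
  p_I = 0.0247406
  p_II = 0.00601536
  p_III = 4.13343e-06
0.00420591 / 0.00445137 ≈ 0.945

0.945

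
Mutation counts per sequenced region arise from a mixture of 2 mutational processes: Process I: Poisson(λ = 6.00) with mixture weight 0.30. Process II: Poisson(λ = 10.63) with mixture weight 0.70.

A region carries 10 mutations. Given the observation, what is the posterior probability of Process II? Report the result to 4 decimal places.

0.8740

The responsibility of component k is π_k f_k(x) divided by Σ_j π_j f_j(x).
Poisson probabilities:
  p_I = 0.0413031
  p_II = 0.122749
Prior × likelihood for each component:
  π_I·p_I = 0.30 × 0.0413031 = 0.0123909
  π_II·p_II = 0.70 × 0.122749 = 0.0859246
Normaliser: 0.0123909 + 0.0859246 = 0.0983155
P(Process II | the observation) ≈ 0.8740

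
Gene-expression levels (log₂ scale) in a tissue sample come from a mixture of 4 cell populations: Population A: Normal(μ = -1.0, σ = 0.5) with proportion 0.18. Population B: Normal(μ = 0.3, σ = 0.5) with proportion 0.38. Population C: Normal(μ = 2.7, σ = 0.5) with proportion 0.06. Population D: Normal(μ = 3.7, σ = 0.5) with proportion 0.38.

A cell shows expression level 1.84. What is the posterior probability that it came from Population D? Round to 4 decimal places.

Posterior ∝ prior × likelihood, so P(k | x) ∝ π_k f_k(x); normalise over all components.
Component likelihoods at x = 1.84:
  p_A = (1/(0.5·√(2π)))·exp(−(1.84−-1.0)²/(2·0.5²)) = 0.797885·exp(-16.13120) = 7.87497e-08
  p_B = (1/(0.5·√(2π)))·exp(−(1.84−0.3)²/(2·0.5²)) = 0.797885·exp(-4.74320) = 0.00695015
  p_C = (1/(0.5·√(2π)))·exp(−(1.84−2.7)²/(2·0.5²)) = 0.797885·exp(-1.47920) = 0.181774
  p_D = (1/(0.5·√(2π)))·exp(−(1.84−3.7)²/(2·0.5²)) = 0.797885·exp(-6.91920) = 0.000788805
Multiply by the mixture weights:
  π_A·p_A = 0.18 × 7.87497e-08 = 1.41749e-08
  π_B·p_B = 0.38 × 0.00695015 = 0.00264106
  π_C·p_C = 0.06 × 0.181774 = 0.0109064
  π_D·p_D = 0.38 × 0.000788805 = 0.000299746
Evidence: 1.41749e-08 + 0.00264106 + 0.0109064 + 0.000299746 = 0.0138473
Responsibility of Population D: 0.000299746 / 0.0138473 ≈ 0.0216

0.0216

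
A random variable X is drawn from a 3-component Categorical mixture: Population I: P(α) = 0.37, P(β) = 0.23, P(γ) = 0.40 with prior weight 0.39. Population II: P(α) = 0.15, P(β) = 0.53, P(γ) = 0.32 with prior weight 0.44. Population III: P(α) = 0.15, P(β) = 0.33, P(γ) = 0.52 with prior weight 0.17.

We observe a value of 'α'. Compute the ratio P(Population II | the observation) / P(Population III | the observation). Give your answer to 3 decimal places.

2.588

Posterior odds = (π_i f_i(x)) / (π_j f_j(x)); the normalising sum cancels.
Categorical probabilities:
  L_I = P(α | comp) = 0.37
  L_II = P(α | comp) = 0.15
  L_III = P(α | comp) = 0.15
Posterior odds = (π_II·L_II) / (π_III·L_III) = (0.44·0.15) / (0.17·0.15) = 0.066 / 0.0255 ≈ 2.588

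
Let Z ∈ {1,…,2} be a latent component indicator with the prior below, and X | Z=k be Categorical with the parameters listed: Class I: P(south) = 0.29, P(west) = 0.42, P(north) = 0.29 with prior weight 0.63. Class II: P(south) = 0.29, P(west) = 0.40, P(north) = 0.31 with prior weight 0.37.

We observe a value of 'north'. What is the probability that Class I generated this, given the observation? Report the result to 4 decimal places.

P(component k | x) = π_k·f_k(x) / marginal(x), where marginal(x) = Σ_j π_j·f_j(x).
Categorical probabilities:
  f_I = P(north | comp) = 0.29
  f_II = P(north | comp) = 0.31
Multiply by the mixture weights:
  π_I·f_I = 0.63 × 0.29 = 0.1827
  π_II·f_II = 0.37 × 0.31 = 0.1147
Evidence: 0.1827 + 0.1147 = 0.2974
P(Class I | data) ≈ 0.6143

0.6143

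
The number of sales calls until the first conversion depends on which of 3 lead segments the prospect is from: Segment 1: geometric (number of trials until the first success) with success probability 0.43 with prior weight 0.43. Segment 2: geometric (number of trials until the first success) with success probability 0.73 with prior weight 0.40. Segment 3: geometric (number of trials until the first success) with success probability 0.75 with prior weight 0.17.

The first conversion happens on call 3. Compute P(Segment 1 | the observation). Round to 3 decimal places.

0.672

The responsibility of component k is π_k f_k(x) divided by Σ_j π_j f_j(x).
Evaluate each component's likelihood at the observed value:
  L_1 = 0.139707
  L_2 = 0.053217
  L_3 = 0.046875
Unnormalised posteriors:
  π_1·L_1 = 0.43 × 0.139707 = 0.060074
  π_2·L_2 = 0.40 × 0.053217 = 0.0212868
  π_3·L_3 = 0.17 × 0.046875 = 0.00796875
Normaliser: 0.060074 + 0.0212868 + 0.00796875 = 0.0893296
P(Segment 1 | data) ≈ 0.672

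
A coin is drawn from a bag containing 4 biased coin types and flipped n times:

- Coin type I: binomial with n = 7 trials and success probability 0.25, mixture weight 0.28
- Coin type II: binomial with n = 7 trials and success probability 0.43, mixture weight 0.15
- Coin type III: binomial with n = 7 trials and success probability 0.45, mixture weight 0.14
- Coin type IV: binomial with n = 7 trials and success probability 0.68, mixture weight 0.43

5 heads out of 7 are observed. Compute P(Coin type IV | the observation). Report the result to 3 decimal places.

P(component k | x) = w_k·f_k(x) / marginal(x), where marginal(x) = Σ_j w_j·f_j(x).
Evaluate each component's likelihood at the observed value:
  p_I = 0.0115356
  p_II = 0.100302
  p_III = 0.117221
  p_IV = 0.312654
Prior × likelihood for each component:
  w_I·p_I = 0.28 × 0.0115356 = 0.00322998
  w_II·p_II = 0.15 × 0.100302 = 0.0150454
  w_III·p_III = 0.14 × 0.117221 = 0.016411
  w_IV·p_IV = 0.43 × 0.312654 = 0.134441
Sum: 0.00322998 + 0.0150454 + 0.016411 + 0.134441 = 0.169128
P(Coin type IV | data) ≈ 0.795

0.795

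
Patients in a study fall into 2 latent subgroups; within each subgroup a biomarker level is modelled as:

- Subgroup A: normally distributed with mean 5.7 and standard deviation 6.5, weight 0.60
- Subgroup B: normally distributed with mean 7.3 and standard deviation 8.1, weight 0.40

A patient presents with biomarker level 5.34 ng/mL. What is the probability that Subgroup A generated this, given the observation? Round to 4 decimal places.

P(component k | x) = π_k·f_k(x) / marginal(x), where marginal(x) = Σ_j π_j·f_j(x).
Component likelihoods at x = 5.34 ng/mL:
  f_A = (1/(6.5·√(2π)))·exp(−(5.34−5.7)²/(2·6.5²)) = 0.061376·exp(-0.00153) = 0.0612817
  f_B = (1/(8.1·√(2π)))·exp(−(5.34−7.3)²/(2·8.1²)) = 0.049252·exp(-0.02928) = 0.0478311
Multiply by the mixture weights:
  π_A·f_A = 0.60 × 0.0612817 = 0.036769
  π_B·f_B = 0.40 × 0.0478311 = 0.0191325
Normaliser: 0.036769 + 0.0191325 = 0.0559015
Responsibility of Subgroup A: 0.036769 / 0.0559015 ≈ 0.6577

0.6577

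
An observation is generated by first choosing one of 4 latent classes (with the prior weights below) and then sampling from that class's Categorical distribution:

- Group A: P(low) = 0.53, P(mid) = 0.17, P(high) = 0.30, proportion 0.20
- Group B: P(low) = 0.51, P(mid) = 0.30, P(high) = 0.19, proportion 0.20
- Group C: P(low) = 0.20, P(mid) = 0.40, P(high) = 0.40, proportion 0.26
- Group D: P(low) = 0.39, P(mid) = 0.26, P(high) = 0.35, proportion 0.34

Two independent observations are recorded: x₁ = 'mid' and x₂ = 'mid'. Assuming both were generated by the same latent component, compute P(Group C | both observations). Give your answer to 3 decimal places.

P(component k | x) = w_k·f_k(x) / marginal(x), where marginal(x) = Σ_j w_j·f_j(x).
Since both observations come from the same component, the likelihood for component k is f_k(x₁)·f_k(x₂).
  f_A = [0.17] × [0.17] = 0.0289
  f_B = [0.3] × [0.3] = 0.09
  f_C = [0.4] × [0.4] = 0.16
  f_D = [0.26] × [0.26] = 0.0676
Multiply by the mixture weights:
  w_A·f_A = 0.20 × 0.0289 = 0.00578
  w_B·f_B = 0.20 × 0.09 = 0.018
  w_C·f_C = 0.26 × 0.16 = 0.0416
  w_D·f_D = 0.34 × 0.0676 = 0.022984
Sum: 0.00578 + 0.018 + 0.0416 + 0.022984 = 0.088364
So the posterior for Group C is 0.0416 / 0.088364 ≈ 0.471.

0.471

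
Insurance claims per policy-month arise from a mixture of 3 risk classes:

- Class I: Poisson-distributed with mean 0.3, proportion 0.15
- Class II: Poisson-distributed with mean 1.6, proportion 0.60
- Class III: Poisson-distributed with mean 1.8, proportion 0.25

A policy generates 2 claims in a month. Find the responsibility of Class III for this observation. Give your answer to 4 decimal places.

0.2949

P(component k | x) = π_k·f_k(x) / marginal(x), where marginal(x) = Σ_j π_j·f_j(x).
Component likelihoods at x = 2 claims:
  L_I = 0.0333368
  L_II = 0.258428
  L_III = 0.267784
Weight by the priors:
  π_I·L_I = 0.15 × 0.0333368 = 0.00500052
  π_II·L_II = 0.60 × 0.258428 = 0.155057
  π_III·L_III = 0.25 × 0.267784 = 0.066946
Marginal: 0.00500052 + 0.155057 + 0.066946 = 0.227003
P(Class III | the observation) = 0.066946 / 0.227003 ≈ 0.2949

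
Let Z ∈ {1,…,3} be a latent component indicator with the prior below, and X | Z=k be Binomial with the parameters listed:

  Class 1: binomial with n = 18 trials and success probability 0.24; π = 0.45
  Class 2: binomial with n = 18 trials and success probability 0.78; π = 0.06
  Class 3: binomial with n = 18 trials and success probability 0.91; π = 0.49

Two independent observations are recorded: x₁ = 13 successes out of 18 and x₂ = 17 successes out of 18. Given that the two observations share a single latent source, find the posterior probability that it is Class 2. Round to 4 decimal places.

0.2040

By Bayes' theorem, P(k | x) = π_k f_k(x) / Σ_j π_j f_j(x).
Since both observations come from the same component, the likelihood for component k is f_k(x₁)·f_k(x₂).
  p_1 = [1.90412e-05] × [3.97811e-10] = 7.57479e-15
  p_2 = [0.174672] × [0.0579834] = 0.0101281
  p_3 = [0.0148467] × [0.326001] = 0.00484004
Weight by the priors:
  π_1·p_1 = 0.45 × 7.57479e-15 = 3.40866e-15
  π_2·p_2 = 0.06 × 0.0101281 = 0.000607683
  π_3·p_3 = 0.49 × 0.00484004 = 0.00237162
Sum: 3.40866e-15 + 0.000607683 + 0.00237162 = 0.0029793
Responsibility of Class 2: 0.000607683 / 0.0029793 ≈ 0.2040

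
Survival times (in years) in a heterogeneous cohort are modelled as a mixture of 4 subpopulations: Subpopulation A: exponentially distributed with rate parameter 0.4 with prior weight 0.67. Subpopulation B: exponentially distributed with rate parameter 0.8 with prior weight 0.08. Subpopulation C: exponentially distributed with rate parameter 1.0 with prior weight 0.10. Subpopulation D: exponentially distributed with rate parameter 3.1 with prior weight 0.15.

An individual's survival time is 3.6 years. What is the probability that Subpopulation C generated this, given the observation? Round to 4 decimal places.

0.0391

By Bayes' theorem, P(k | x) = P(Z=k) f_k(x) / Σ_j P(Z=j) f_j(x).
Component likelihoods at x = 3.6 years:
  f_A = 0.4·e^(−0.4·3.6) = 0.4·e^(−1.4400) = 0.0947711
  f_B = 0.8·e^(−0.8·3.6) = 0.8·e^(−2.8800) = 0.0449078
  f_C = 1.0·e^(−1.0·3.6) = 1.0·e^(−3.6000) = 0.0273237
  f_D = 3.1·e^(−3.1·3.6) = 3.1·e^(−11.1600) = 4.412e-05
Unnormalised posteriors:
  P(Z=A)·f_A = 0.67 × 0.0947711 = 0.0634966
  P(Z=B)·f_B = 0.08 × 0.0449078 = 0.00359262
  P(Z=C)·f_C = 0.10 × 0.0273237 = 0.00273237
  P(Z=D)·f_D = 0.15 × 4.412e-05 = 6.618e-06
Marginal: 0.0634966 + 0.00359262 + 0.00273237 + 6.618e-06 = 0.0698283
P(Subpopulation C | x) ≈ 0.0391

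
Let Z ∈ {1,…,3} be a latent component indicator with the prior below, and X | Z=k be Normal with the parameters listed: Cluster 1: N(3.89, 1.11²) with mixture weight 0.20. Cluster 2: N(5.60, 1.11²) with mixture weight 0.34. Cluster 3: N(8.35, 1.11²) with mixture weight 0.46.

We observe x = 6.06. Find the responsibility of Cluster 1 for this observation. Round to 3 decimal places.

0.075

The responsibility of component k is π_k f_k(x) divided by Σ_j π_j f_j(x).
Normal densities:
  f_1 = (1/(1.11·√(2π)))·exp(−(6.06−3.89)²/(2·1.11²)) = 0.359407·exp(-1.91092) = 0.053172
  f_2 = (1/(1.11·√(2π)))·exp(−(6.06−5.60)²/(2·1.11²)) = 0.359407·exp(-0.08587) = 0.329833
  f_3 = (1/(1.11·√(2π)))·exp(−(6.06−8.35)²/(2·1.11²)) = 0.359407·exp(-2.12811) = 0.0427916
Prior × likelihood for each component:
  π_1·f_1 = 0.20 × 0.053172 = 0.0106344
  π_2·f_2 = 0.34 × 0.329833 = 0.112143
  π_3·f_3 = 0.46 × 0.0427916 = 0.0196841
Evidence: 0.0106344 + 0.112143 + 0.0196841 = 0.142462
Responsibility of Cluster 1: 0.0106344 / 0.142462 ≈ 0.075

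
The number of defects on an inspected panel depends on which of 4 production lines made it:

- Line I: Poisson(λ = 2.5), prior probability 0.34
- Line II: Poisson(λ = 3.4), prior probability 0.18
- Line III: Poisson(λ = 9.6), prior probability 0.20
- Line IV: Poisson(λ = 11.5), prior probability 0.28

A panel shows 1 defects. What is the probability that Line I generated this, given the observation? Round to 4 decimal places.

Posterior ∝ prior × likelihood, so P(k | x) ∝ P(Z=k) f_k(x); normalise over all components.
Component likelihoods at x = 1 defects:
  L_I = 0.205212
  L_II = 0.113469
  L_III = 0.000650196
  L_IV = 0.000116496
Prior × likelihood for each component:
  P(Z=I)·L_I = 0.34 × 0.205212 = 0.0697722
  P(Z=II)·L_II = 0.18 × 0.113469 = 0.0204244
  P(Z=III)·L_III = 0.20 × 0.000650196 = 0.000130039
  P(Z=IV)·L_IV = 0.28 × 0.000116496 = 3.26189e-05
Normaliser: 0.0697722 + 0.0204244 + 0.000130039 + 3.26189e-05 = 0.0903593
P(Line I | the observation) = 0.0697722 / 0.0903593 ≈ 0.7722

0.7722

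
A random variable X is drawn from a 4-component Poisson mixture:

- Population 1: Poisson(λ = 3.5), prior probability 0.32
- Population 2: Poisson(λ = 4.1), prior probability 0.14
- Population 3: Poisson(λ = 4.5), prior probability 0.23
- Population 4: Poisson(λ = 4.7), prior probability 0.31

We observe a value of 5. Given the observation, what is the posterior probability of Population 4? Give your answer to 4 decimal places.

P(component k | x) = π_k·f_k(x) / marginal(x), where marginal(x) = Σ_j π_j·f_j(x).
Evaluate each component's likelihood at the observed value:
  p_1 = e^(−3.5)·3.5^5/5! = 0.132169
  p_2 = e^(−4.1)·4.1^5/5! = 0.160004
  p_3 = e^(−4.5)·4.5^5/5! = 0.170827
  p_4 = e^(−4.7)·4.7^5/5! = 0.17383
Multiply by the mixture weights:
  π_1·p_1 = 0.32 × 0.132169 = 0.042294
  π_2·p_2 = 0.14 × 0.160004 = 0.0224006
  π_3·p_3 = 0.23 × 0.170827 = 0.0392902
  π_4·p_4 = 0.31 × 0.17383 = 0.0538872
Evidence: 0.042294 + 0.0224006 + 0.0392902 + 0.0538872 = 0.157872
P(Population 4 | 5) ≈ 0.3413

0.3413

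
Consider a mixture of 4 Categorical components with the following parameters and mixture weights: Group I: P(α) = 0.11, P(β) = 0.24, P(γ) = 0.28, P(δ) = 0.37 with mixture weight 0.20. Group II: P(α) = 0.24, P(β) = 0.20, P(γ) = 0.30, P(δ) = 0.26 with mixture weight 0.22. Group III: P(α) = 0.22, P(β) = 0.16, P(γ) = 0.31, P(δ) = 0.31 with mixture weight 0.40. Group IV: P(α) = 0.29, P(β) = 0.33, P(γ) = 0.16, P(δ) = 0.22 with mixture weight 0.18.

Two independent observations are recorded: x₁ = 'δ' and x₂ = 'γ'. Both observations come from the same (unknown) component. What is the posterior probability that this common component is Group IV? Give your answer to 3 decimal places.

The responsibility of component k is w_k f_k(x) divided by Σ_j w_j f_j(x).
Since both observations come from the same component, the likelihood for component k is f_k(x₁)·f_k(x₂).
  L_I = [P(δ | comp) = 0.37] × [0.28] = 0.1036
  L_II = [P(δ | comp) = 0.26] × [0.3] = 0.078
  L_III = [P(δ | comp) = 0.31] × [0.31] = 0.0961
  L_IV = [P(δ | comp) = 0.22] × [0.16] = 0.0352
Weight by the priors:
  w_I·L_I = 0.20 × 0.1036 = 0.02072
  w_II·L_II = 0.22 × 0.078 = 0.01716
  w_III·L_III = 0.40 × 0.0961 = 0.03844
  w_IV·L_IV = 0.18 × 0.0352 = 0.006336
Evidence: 0.02072 + 0.01716 + 0.03844 + 0.006336 = 0.082656
So the posterior for Group IV is 0.006336 / 0.082656 ≈ 0.077.

0.077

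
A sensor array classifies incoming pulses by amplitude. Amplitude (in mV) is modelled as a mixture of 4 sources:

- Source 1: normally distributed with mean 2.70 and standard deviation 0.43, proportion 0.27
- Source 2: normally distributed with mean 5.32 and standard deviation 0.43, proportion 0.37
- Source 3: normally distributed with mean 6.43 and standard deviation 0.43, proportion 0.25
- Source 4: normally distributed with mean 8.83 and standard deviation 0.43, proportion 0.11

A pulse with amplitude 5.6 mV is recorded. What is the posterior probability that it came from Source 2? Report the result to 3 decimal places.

0.885

The responsibility of component k is π_k f_k(x) divided by Σ_j π_j f_j(x).
Normal densities:
  p_1 = 1.23227e-10
  p_2 = 0.750531
  p_3 = 0.144011
  p_4 = 5.18807e-13
Unnormalised posteriors:
  π_1·p_1 = 0.27 × 1.23227e-10 = 3.32713e-11
  π_2·p_2 = 0.37 × 0.750531 = 0.277696
  π_3·p_3 = 0.25 × 0.144011 = 0.0360027
  π_4·p_4 = 0.11 × 5.18807e-13 = 5.70687e-14
Sum: 3.32713e-11 + 0.277696 + 0.0360027 + 5.70687e-14 = 0.313699
Responsibility of Source 2: 0.277696 / 0.313699 ≈ 0.885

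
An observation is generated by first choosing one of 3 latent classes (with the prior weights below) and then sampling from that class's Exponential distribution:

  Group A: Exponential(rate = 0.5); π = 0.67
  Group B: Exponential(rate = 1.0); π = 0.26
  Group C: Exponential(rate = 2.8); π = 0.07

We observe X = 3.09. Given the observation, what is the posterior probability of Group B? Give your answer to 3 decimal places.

By Bayes' theorem, P(k | x) = π_k f_k(x) / Σ_j π_j f_j(x).
Exponential densities:
  p_A = 0.106656
  p_B = 0.045502
  p_C = 0.000489375
Multiply by the mixture weights:
  π_A·p_A = 0.67 × 0.106656 = 0.0714595
  π_B·p_B = 0.26 × 0.045502 = 0.0118305
  π_C·p_C = 0.07 × 0.000489375 = 3.42563e-05
Normaliser: 0.0714595 + 0.0118305 + 3.42563e-05 = 0.0833242
P(Group B | data) = 0.0118305 / 0.0833242 ≈ 0.142

0.142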